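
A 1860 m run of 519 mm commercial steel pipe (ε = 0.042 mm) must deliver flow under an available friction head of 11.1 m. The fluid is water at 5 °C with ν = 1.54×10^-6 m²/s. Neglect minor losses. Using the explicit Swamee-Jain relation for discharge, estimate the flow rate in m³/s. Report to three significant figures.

Swamee-Jain (Type II): Q = -0.965·√(gD⁵h_f/L)·ln[ε/(3.7D) + √(3.17ν²L/(gD³h_f))]
√(gD⁵h_f/L) = √(9.81·0.519⁵·11.1/1860) = 0.04695
ε/(3.7D) = 2.19×10^-5; √(3.17ν²L/(gD³h_f)) = 3.03×10^-5
Q = -0.965·0.04695·ln(5.218×10^-5) = 0.4468 m³/s
Check: V = 2.11 m/s, Re = 7.12×10^5, f = 0.01367, h_f = 11.1 m ≈ 11.1 m ✓

Q ≈ 0.447 m³/s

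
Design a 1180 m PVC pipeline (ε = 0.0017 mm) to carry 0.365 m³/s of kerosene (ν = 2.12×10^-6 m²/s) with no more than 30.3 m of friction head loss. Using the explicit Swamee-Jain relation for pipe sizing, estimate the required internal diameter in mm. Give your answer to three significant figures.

Swamee-Jain (Type III): D = 0.66·[ε^1.25·(LQ²/(gh_f))^4.75 + ν·Q^9.4·(L/(gh_f))^5.2]^0.04
LQ²/(gh_f) = 0.5289; L/(gh_f) = 3.970
Term 1 = ε^1.25·(…)^4.75 = 2.98×10^-9; Term 2 = ν·Q^9.4·(…)^5.2 = 2.12×10^-7
D = 0.66·(2.98×10^-9 + 2.12×10^-7)^0.04 = 0.3571 m = 357 mm
Check: V = 3.64 m/s, Re = 6.14×10^5, f = 0.01271, h_f = 28.4 m ≈ 30.3 m ✓

D ≈ 357 mm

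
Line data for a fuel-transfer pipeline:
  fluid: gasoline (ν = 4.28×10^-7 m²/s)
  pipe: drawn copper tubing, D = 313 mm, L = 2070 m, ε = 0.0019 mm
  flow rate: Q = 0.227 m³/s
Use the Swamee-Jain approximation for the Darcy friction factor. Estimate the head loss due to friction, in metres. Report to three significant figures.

V = 4Q/(πD²) = 4·0.227/(π·0.313²) = 2.950 m/s
Re = VD/ν = 2.950·0.313/4.28×10^-7 = 2.16×10^6 → turbulent
ε/D = 0.0019/313 = 6.07×10^-6
Swamee-Jain: f = 0.01048
h_f = f(L/D)V²/(2g) = 0.01048·(2070/0.313)·2.950²/(2·9.81) = 30.75 m

h_f ≈ 30.8 m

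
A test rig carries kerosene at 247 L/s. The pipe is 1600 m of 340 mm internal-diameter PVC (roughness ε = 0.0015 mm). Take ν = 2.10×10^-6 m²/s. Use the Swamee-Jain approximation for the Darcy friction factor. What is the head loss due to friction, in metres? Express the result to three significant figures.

h_f ≈ 23.9 m

V = 4Q/(πD²) = 4·0.247/(π·0.340²) = 2.721 m/s
Re = VD/ν = 2.721·0.340/2.10×10^-6 = 4.40×10^5 → turbulent
ε/D = 0.0015/340 = 4.41×10^-6
Swamee-Jain: f = 0.01346
h_f = f(L/D)V²/(2g) = 0.01346·(1600/0.340)·2.721²/(2·9.81) = 23.89 m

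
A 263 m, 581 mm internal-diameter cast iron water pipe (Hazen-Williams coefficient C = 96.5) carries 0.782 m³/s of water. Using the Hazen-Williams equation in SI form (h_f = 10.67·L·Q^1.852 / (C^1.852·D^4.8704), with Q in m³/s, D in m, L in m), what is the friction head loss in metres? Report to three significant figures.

h_f = 10.67·263·0.782^1.852 / (96.5^1.852·0.581^4.8704) = 5.291 m

h_f ≈ 5.29 m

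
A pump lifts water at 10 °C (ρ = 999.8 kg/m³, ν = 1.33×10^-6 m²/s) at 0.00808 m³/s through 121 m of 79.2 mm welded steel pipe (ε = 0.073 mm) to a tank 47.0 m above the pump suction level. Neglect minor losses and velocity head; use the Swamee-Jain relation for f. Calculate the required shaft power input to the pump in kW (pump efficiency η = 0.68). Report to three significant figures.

V = 4Q/(πD²) = 1.640 m/s; Re = 9.77×10^4; ε/D = 9.22×10^-4; f = 0.02212
h_f = f(L/D)V²/2g = 4.633 m
Total head H = z + h_f = 47.0 + 4.633 = 51.63 m
P_hyd = ρgQH = 999.8·9.81·0.00808·51.63 = 4.092 kW
P_shaft = P_hyd/η = 4.092/0.68 = 6.017 kW

P_shaft ≈ 6.02 kW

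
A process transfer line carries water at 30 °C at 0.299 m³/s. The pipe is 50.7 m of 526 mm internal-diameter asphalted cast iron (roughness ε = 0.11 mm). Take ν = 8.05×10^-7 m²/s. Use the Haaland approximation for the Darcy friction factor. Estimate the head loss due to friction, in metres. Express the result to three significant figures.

V = 4Q/(πD²) = 4·0.299/(π·0.526²) = 1.376 m/s
Re = VD/ν = 1.376·0.526/8.05×10^-7 = 8.99×10^5 → turbulent
ε/D = 0.11/526 = 2.09×10^-4
Haaland: f = 0.01478
h_f = f(L/D)V²/(2g) = 0.01478·(50.7/0.526)·1.376²/(2·9.81) = 0.1375 m

h_f ≈ 0.137 m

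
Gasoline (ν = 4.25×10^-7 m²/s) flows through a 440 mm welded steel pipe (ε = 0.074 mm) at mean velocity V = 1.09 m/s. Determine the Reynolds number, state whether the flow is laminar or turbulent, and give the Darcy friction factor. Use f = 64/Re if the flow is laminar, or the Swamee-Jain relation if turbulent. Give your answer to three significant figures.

Re = VD/ν = 1.090·0.440/4.25×10^-7 = 1.13×10^6
Re > 4000 → turbulent; ε/D = 1.68×10^-4
Swamee-Jain: f = 0.01430

Re ≈ 1.13×10^6; turbulent; f ≈ 0.0143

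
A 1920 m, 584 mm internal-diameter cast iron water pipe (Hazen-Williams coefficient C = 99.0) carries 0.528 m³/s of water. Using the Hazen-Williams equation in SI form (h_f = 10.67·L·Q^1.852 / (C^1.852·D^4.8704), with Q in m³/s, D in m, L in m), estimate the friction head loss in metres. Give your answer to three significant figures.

h_f ≈ 17.4 m

h_f = 10.67·1920·0.528^1.852 / (99.0^1.852·0.584^4.8704) = 17.36 m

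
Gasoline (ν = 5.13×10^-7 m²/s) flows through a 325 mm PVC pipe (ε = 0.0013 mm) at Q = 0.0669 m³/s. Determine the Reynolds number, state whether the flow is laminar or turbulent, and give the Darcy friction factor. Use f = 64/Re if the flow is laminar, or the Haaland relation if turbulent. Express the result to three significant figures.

Re ≈ 5.11×10^5; turbulent; f ≈ 0.0131

V = 4Q/(πD²) = 0.8064 m/s
Re = VD/ν = 0.8064·0.325/5.13×10^-7 = 5.11×10^5
Re > 4000 → turbulent; ε/D = 4.00×10^-6
Haaland: f = 0.01306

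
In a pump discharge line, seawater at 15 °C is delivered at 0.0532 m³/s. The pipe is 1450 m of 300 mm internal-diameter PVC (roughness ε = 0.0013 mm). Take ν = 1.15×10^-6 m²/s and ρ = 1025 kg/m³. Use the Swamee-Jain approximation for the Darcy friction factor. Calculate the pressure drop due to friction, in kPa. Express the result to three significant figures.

V = 4Q/(πD²) = 4·0.0532/(π·0.300²) = 0.7526 m/s
Re = VD/ν = 0.7526·0.300/1.15×10^-6 = 1.96×10^5 → turbulent
ε/D = 0.0013/300 = 4.33×10^-6
Swamee-Jain: f = 0.01563
h_f = f(L/D)V²/(2g) = 0.01563·(1450/0.300)·0.7526²/(2·9.81) = 2.181 m
Δp = ρg·h_f = 1025·9.81·2.181 = 21.93 kPa

Δp ≈ 21.9 kPa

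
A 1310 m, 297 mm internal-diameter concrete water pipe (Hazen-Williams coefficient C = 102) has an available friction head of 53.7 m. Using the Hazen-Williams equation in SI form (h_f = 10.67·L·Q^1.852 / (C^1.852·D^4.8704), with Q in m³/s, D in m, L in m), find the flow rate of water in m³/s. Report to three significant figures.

Rearranging: Q = [h_f·C^1.852·D^4.8704 / (10.67·L)]^(1/1.852)
Q = [53.7·102^1.852·0.297^4.8704 / (10.67·1310)]^0.540 = 0.2079 m³/s

Q ≈ 0.208 m³/s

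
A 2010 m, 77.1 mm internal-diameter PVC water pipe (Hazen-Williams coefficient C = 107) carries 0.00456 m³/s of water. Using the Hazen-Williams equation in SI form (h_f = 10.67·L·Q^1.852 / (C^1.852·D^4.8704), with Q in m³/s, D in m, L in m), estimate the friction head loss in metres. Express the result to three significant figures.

h_f ≈ 45.5 m

h_f = 10.67·2010·0.00456^1.852 / (107^1.852·0.0771^4.8704) = 45.48 m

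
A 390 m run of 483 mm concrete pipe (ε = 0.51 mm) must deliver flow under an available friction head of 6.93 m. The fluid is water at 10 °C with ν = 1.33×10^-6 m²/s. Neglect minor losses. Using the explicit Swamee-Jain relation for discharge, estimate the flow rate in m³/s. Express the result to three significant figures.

Q ≈ 0.529 m³/s

Swamee-Jain (Type II): Q = -0.965·√(gD⁵h_f/L)·ln[ε/(3.7D) + √(3.17ν²L/(gD³h_f))]
√(gD⁵h_f/L) = √(9.81·0.483⁵·6.93/390) = 0.06769
ε/(3.7D) = 2.85×10^-4; √(3.17ν²L/(gD³h_f)) = 1.69×10^-5
Q = -0.965·0.06769·ln(3.023×10^-4) = 0.5294 m³/s
Check: V = 2.89 m/s, Re = 1.05×10^6, f = 0.02026, h_f = 6.96 m ≈ 6.93 m ✓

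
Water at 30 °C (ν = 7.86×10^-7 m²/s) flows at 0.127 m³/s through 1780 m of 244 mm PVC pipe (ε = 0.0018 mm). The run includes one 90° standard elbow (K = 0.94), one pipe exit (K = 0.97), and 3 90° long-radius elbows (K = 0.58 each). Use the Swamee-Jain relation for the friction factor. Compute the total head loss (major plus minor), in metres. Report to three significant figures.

H_L ≈ 34.6 m

V = 4Q/(πD²) = 2.716 m/s; V²/2g = 0.3760 m
Re = 8.43×10^5, ε/D = 7.38×10^-6 → f = 0.01211 (Swamee-Jain)
Major: h_f = f(L/D)·V²/2g = 0.01211·7295·0.3760 = 33.22 m
Minor: ΣK = 3.65; h_m = ΣK·V²/2g = 1.372 m
Total H_L = 33.22 + 1.372 = 34.60 m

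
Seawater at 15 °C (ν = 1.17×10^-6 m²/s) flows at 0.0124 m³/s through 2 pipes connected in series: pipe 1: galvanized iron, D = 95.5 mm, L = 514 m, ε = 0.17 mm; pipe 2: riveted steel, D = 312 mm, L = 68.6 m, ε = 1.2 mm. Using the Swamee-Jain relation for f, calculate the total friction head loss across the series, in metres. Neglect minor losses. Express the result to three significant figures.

Pipe 1: V = 1.731 m/s, Re = 1.41×10^5, ε/D = 0.00178, f = 0.02424, h_1 = f(L/D)V²/2g = 19.92 m
Pipe 2: V = 0.1622 m/s, Re = 4.33×10^4, ε/D = 0.00385, f = 0.03086, h_2 = f(L/D)V²/2g = 0.009099 m
Series → Q common, losses add: H = Σh = 19.93 m

H ≈ 19.9 m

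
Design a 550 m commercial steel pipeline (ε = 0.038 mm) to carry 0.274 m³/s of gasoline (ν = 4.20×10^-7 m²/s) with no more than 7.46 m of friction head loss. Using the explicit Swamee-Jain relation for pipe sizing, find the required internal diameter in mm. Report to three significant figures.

D ≈ 361 mm

Swamee-Jain (Type III): D = 0.66·[ε^1.25·(LQ²/(gh_f))^4.75 + ν·Q^9.4·(L/(gh_f))^5.2]^0.04
LQ²/(gh_f) = 0.5642; L/(gh_f) = 7.515
Term 1 = ε^1.25·(…)^4.75 = 1.97×10^-7; Term 2 = ν·Q^9.4·(…)^5.2 = 7.82×10^-8
D = 0.66·(1.97×10^-7 + 7.82×10^-8)^0.04 = 0.3607 m = 361 mm
Check: V = 2.68 m/s, Re = 2.30×10^6, f = 0.01288, h_f = 7.20 m ≈ 7.46 m ✓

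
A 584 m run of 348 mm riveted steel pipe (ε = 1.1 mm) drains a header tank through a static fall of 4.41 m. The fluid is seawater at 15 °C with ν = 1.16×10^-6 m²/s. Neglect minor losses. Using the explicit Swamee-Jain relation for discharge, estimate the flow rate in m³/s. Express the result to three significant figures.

Swamee-Jain (Type II): Q = -0.965·√(gD⁵h_f/L)·ln[ε/(3.7D) + √(3.17ν²L/(gD³h_f))]
√(gD⁵h_f/L) = √(9.81·0.348⁵·4.41/584) = 0.01944
ε/(3.7D) = 8.54×10^-4; √(3.17ν²L/(gD³h_f)) = 3.70×10^-5
Q = -0.965·0.01944·ln(8.913×10^-4) = 0.1318 m³/s
Check: V = 1.39 m/s, Re = 4.16×10^5, f = 0.02699, h_f = 4.43 m ≈ 4.41 m ✓

Q ≈ 0.132 m³/s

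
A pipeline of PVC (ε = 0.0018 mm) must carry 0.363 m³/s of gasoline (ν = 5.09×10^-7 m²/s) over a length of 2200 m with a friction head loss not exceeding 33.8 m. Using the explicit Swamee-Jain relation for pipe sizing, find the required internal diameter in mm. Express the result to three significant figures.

D ≈ 375 mm

Swamee-Jain (Type III): D = 0.66·[ε^1.25·(LQ²/(gh_f))^4.75 + ν·Q^9.4·(L/(gh_f))^5.2]^0.04
LQ²/(gh_f) = 0.8743; L/(gh_f) = 6.635
Term 1 = ε^1.25·(…)^4.75 = 3.48×10^-8; Term 2 = ν·Q^9.4·(…)^5.2 = 6.97×10^-7
D = 0.66·(3.48×10^-8 + 6.97×10^-7)^0.04 = 0.3751 m = 375 mm
Check: V = 3.29 m/s, Re = 2.42×10^6, f = 0.01026, h_f = 33.1 m ≈ 33.8 m ✓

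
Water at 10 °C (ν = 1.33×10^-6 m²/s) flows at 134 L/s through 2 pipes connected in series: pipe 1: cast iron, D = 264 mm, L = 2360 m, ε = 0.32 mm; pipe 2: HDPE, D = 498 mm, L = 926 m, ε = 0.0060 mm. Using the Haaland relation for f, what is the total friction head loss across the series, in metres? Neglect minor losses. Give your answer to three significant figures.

H ≈ 58.3 m

Pipe 1: V = 2.448 m/s, Re = 4.86×10^5, ε/D = 0.00121, f = 0.02110, h_1 = f(L/D)V²/2g = 57.61 m
Pipe 2: V = 0.6879 m/s, Re = 2.58×10^5, ε/D = 1.20×10^-5, f = 0.01485, h_2 = f(L/D)V²/2g = 0.6660 m
Series → Q common, losses add: H = Σh = 58.27 m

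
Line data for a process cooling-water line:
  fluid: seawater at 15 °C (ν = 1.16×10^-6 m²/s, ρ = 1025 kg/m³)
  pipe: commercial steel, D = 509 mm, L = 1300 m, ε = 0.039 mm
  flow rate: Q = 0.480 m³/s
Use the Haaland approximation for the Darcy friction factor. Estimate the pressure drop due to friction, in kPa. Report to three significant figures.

Δp ≈ 94.2 kPa

V = 4Q/(πD²) = 4·0.480/(π·0.509²) = 2.359 m/s
Re = VD/ν = 2.359·0.509/1.16×10^-6 = 1.04×10^6 → turbulent
ε/D = 0.039/509 = 7.66×10^-5
Haaland: f = 0.01293
h_f = f(L/D)V²/(2g) = 0.01293·(1300/0.509)·2.359²/(2·9.81) = 9.363 m
Δp = ρg·h_f = 1025·9.81·9.363 = 94.15 kPa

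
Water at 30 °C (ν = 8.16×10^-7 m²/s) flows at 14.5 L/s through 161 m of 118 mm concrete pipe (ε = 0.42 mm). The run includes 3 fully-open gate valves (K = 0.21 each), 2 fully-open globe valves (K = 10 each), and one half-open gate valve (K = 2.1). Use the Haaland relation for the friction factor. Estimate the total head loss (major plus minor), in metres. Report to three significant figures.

H_L ≈ 5.47 m

V = 4Q/(πD²) = 1.326 m/s; V²/2g = 0.08960 m
Re = 1.92×10^5, ε/D = 0.00356 → f = 0.02808 (Haaland)
Major: h_f = f(L/D)·V²/2g = 0.02808·1364·0.08960 = 3.433 m
Minor: ΣK = 22.7; h_m = ΣK·V²/2g = 2.037 m
Total H_L = 3.433 + 2.037 = 5.470 m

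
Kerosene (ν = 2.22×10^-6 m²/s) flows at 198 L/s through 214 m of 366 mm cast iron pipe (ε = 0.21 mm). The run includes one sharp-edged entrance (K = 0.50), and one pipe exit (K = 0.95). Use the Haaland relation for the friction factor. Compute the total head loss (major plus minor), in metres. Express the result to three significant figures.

V = 4Q/(πD²) = 1.882 m/s; V²/2g = 0.1805 m
Re = 3.10×10^5, ε/D = 5.74×10^-4 → f = 0.01845 (Haaland)
Major: h_f = f(L/D)·V²/2g = 0.01845·584.7·0.1805 = 1.948 m
Minor: ΣK = 1.45; h_m = ΣK·V²/2g = 0.2618 m
Total H_L = 1.948 + 0.2618 = 2.209 m

H_L ≈ 2.21 m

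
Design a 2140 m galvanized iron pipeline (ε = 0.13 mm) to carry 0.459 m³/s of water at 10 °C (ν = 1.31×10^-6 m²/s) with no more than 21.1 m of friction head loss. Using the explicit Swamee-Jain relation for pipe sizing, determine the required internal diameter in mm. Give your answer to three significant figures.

Swamee-Jain (Type III): D = 0.66·[ε^1.25·(LQ²/(gh_f))^4.75 + ν·Q^9.4·(L/(gh_f))^5.2]^0.04
LQ²/(gh_f) = 2.178; L/(gh_f) = 10.34
Term 1 = ε^1.25·(…)^4.75 = 5.60×10^-4; Term 2 = ν·Q^9.4·(…)^5.2 = 1.63×10^-4
D = 0.66·(5.60×10^-4 + 1.63×10^-4)^0.04 = 0.4942 m = 494 mm
Check: V = 2.39 m/s, Re = 9.03×10^5, f = 0.01549, h_f = 19.6 m ≈ 21.1 m ✓

D ≈ 494 mm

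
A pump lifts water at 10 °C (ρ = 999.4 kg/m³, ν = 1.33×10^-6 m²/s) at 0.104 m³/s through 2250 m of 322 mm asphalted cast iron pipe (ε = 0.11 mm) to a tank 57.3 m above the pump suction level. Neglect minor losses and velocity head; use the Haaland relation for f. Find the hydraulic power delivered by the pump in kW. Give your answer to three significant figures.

P_hyd ≈ 68.5 kW

V = 4Q/(πD²) = 1.277 m/s; Re = 3.09×10^5; ε/D = 3.42×10^-4; f = 0.01704
h_f = f(L/D)V²/2g = 9.901 m
Total head H = z + h_f = 57.3 + 9.901 = 67.20 m
P_hyd = ρgQH = 999.4·9.81·0.104·67.20 = 68.52 kW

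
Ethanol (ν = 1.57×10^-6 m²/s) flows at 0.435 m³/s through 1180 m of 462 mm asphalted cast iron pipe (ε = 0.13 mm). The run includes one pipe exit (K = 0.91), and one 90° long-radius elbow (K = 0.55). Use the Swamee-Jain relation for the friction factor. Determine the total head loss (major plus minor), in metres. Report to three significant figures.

H_L ≈ 14.3 m

V = 4Q/(πD²) = 2.595 m/s; V²/2g = 0.3432 m
Re = 7.64×10^5, ε/D = 2.81×10^-4 → f = 0.01580 (Swamee-Jain)
Major: h_f = f(L/D)·V²/2g = 0.01580·2554·0.3432 = 13.85 m
Minor: ΣK = 1.46; h_m = ΣK·V²/2g = 0.5011 m
Total H_L = 13.85 + 0.5011 = 14.35 m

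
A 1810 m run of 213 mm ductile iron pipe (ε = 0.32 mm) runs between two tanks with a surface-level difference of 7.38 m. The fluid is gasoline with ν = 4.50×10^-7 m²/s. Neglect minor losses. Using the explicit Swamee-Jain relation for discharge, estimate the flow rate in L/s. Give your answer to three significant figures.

Swamee-Jain (Type II): Q = -0.965·√(gD⁵h_f/L)·ln[ε/(3.7D) + √(3.17ν²L/(gD³h_f))]
√(gD⁵h_f/L) = √(9.81·0.213⁵·7.38/1810) = 0.004188
ε/(3.7D) = 4.06×10^-4; √(3.17ν²L/(gD³h_f)) = 4.08×10^-5
Q = -0.965·0.004188·ln(4.468×10^-4) = 0.03117 m³/s
Check: V = 0.875 m/s, Re = 4.14×10^5, f = 0.02240, h_f = 7.43 m ≈ 7.38 m ✓

Q ≈ 31.2 L/s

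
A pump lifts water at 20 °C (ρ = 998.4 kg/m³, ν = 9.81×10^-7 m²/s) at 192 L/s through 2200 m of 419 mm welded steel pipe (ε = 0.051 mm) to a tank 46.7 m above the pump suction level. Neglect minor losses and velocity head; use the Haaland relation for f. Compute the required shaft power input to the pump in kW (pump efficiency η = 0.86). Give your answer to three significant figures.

P_shaft ≈ 118 kW

V = 4Q/(πD²) = 1.392 m/s; Re = 5.95×10^5; ε/D = 1.22×10^-4; f = 0.01425
h_f = f(L/D)V²/2g = 7.393 m
Total head H = z + h_f = 46.7 + 7.393 = 54.09 m
P_hyd = ρgQH = 998.4·9.81·0.192·54.09 = 101.7 kW
P_shaft = P_hyd/η = 101.7/0.86 = 118.3 kW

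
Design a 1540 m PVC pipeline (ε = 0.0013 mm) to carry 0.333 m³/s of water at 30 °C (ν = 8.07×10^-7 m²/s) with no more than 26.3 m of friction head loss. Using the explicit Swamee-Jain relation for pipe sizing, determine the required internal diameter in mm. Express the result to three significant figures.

Swamee-Jain (Type III): D = 0.66·[ε^1.25·(LQ²/(gh_f))^4.75 + ν·Q^9.4·(L/(gh_f))^5.2]^0.04
LQ²/(gh_f) = 0.6619; L/(gh_f) = 5.969
Term 1 = ε^1.25·(…)^4.75 = 6.18×10^-9; Term 2 = ν·Q^9.4·(…)^5.2 = 2.83×10^-7
D = 0.66·(6.18×10^-9 + 2.83×10^-7)^0.04 = 0.3614 m = 361 mm
Check: V = 3.25 m/s, Re = 1.45×10^6, f = 0.01102, h_f = 25.2 m ≈ 26.3 m ✓

D ≈ 361 mm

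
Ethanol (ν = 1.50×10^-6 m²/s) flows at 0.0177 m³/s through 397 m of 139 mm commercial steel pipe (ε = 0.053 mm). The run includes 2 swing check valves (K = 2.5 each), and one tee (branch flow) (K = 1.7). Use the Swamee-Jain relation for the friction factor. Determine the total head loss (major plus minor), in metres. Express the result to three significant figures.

V = 4Q/(πD²) = 1.166 m/s; V²/2g = 0.06934 m
Re = 1.08×10^5, ε/D = 3.81×10^-4 → f = 0.01967 (Swamee-Jain)
Major: h_f = f(L/D)·V²/2g = 0.01967·2856·0.06934 = 3.896 m
Minor: ΣK = 6.70; h_m = ΣK·V²/2g = 0.4646 m
Total H_L = 3.896 + 0.4646 = 4.361 m

H_L ≈ 4.36 m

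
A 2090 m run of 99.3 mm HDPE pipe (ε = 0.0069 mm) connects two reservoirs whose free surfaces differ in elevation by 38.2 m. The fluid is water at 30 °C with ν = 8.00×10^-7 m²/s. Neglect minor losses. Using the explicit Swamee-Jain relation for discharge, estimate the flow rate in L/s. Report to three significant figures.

Q ≈ 11.4 L/s

Swamee-Jain (Type II): Q = -0.965·√(gD⁵h_f/L)·ln[ε/(3.7D) + √(3.17ν²L/(gD³h_f))]
√(gD⁵h_f/L) = √(9.81·0.0993⁵·38.2/2090) = 0.001316
ε/(3.7D) = 1.88×10^-5; √(3.17ν²L/(gD³h_f)) = 1.07×10^-4
Q = -0.965·0.001316·ln(1.263×10^-4) = 0.01140 m³/s
Check: V = 1.47 m/s, Re = 1.83×10^5, f = 0.01639, h_f = 38.1 m ≈ 38.2 m ✓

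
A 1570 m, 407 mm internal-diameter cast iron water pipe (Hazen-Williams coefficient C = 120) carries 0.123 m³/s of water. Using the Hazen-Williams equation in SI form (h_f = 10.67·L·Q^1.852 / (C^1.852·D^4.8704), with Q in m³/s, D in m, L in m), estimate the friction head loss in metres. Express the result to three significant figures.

h_f = 10.67·1570·0.123^1.852 / (120^1.852·0.407^4.8704) = 3.885 m

h_f ≈ 3.88 m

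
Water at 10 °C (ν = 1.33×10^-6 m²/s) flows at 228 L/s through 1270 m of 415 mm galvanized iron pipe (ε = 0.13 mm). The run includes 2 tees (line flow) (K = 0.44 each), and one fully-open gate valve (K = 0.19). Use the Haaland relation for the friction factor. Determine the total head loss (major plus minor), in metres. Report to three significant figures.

H_L ≈ 7.34 m

V = 4Q/(πD²) = 1.686 m/s; V²/2g = 0.1448 m
Re = 5.26×10^5, ε/D = 3.13×10^-4 → f = 0.01621 (Haaland)
Major: h_f = f(L/D)·V²/2g = 0.01621·3060·0.1448 = 7.184 m
Minor: ΣK = 1.07; h_m = ΣK·V²/2g = 0.1549 m
Total H_L = 7.184 + 0.1549 = 7.338 m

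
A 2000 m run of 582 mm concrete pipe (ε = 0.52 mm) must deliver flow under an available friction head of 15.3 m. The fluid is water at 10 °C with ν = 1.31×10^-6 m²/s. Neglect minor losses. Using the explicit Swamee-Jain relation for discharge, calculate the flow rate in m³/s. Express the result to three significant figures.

Q ≈ 0.564 m³/s

Swamee-Jain (Type II): Q = -0.965·√(gD⁵h_f/L)·ln[ε/(3.7D) + √(3.17ν²L/(gD³h_f))]
√(gD⁵h_f/L) = √(9.81·0.582⁵·15.3/2000) = 0.07079
ε/(3.7D) = 2.41×10^-4; √(3.17ν²L/(gD³h_f)) = 1.92×10^-5
Q = -0.965·0.07079·ln(2.607×10^-4) = 0.5637 m³/s
Check: V = 2.12 m/s, Re = 9.41×10^5, f = 0.01955, h_f = 15.4 m ≈ 15.3 m ✓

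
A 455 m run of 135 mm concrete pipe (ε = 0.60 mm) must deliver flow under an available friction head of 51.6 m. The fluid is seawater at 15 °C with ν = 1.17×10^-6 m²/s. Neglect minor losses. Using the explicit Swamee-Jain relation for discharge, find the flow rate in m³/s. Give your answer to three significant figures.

Swamee-Jain (Type II): Q = -0.965·√(gD⁵h_f/L)·ln[ε/(3.7D) + √(3.17ν²L/(gD³h_f))]
√(gD⁵h_f/L) = √(9.81·0.135⁵·51.6/455) = 0.007063
ε/(3.7D) = 0.00120; √(3.17ν²L/(gD³h_f)) = 3.98×10^-5
Q = -0.965·0.007063·ln(0.001241) = 0.04561 m³/s
Check: V = 3.19 m/s, Re = 3.68×10^5, f = 0.02972, h_f = 51.8 m ≈ 51.6 m ✓

Q ≈ 0.0456 m³/s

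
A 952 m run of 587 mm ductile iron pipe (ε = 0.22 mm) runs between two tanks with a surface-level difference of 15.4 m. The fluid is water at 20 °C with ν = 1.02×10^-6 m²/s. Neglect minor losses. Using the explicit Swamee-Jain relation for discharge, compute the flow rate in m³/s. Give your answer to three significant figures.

Q ≈ 0.924 m³/s

Swamee-Jain (Type II): Q = -0.965·√(gD⁵h_f/L)·ln[ε/(3.7D) + √(3.17ν²L/(gD³h_f))]
√(gD⁵h_f/L) = √(9.81·0.587⁵·15.4/952) = 0.1052
ε/(3.7D) = 1.01×10^-4; √(3.17ν²L/(gD³h_f)) = 1.01×10^-5
Q = -0.965·0.1052·ln(1.114×10^-4) = 0.9237 m³/s
Check: V = 3.41 m/s, Re = 1.96×10^6, f = 0.01607, h_f = 15.5 m ≈ 15.4 m ✓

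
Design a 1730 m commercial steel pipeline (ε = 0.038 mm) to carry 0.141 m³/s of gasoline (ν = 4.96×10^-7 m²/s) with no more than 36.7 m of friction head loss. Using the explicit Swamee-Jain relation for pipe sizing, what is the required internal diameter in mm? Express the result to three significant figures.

Swamee-Jain (Type III): D = 0.66·[ε^1.25·(LQ²/(gh_f))^4.75 + ν·Q^9.4·(L/(gh_f))^5.2]^0.04
LQ²/(gh_f) = 0.09553; L/(gh_f) = 4.805
Term 1 = ε^1.25·(…)^4.75 = 4.27×10^-11; Term 2 = ν·Q^9.4·(…)^5.2 = 1.75×10^-11
D = 0.66·(4.27×10^-11 + 1.75×10^-11)^0.04 = 0.2575 m = 257 mm
Check: V = 2.71 m/s, Re = 1.41×10^6, f = 0.01386, h_f = 34.8 m ≈ 36.7 m ✓

D ≈ 257 mm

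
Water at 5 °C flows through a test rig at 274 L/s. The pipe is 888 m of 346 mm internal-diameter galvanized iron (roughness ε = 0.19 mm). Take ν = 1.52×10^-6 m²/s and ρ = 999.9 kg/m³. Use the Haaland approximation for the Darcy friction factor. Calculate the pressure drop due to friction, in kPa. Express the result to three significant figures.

V = 4Q/(πD²) = 4·0.274/(π·0.346²) = 2.914 m/s
Re = VD/ν = 2.914·0.346/1.52×10^-6 = 6.63×10^5 → turbulent
ε/D = 0.19/346 = 5.49×10^-4
Haaland: f = 0.01770
h_f = f(L/D)V²/(2g) = 0.01770·(888/0.346)·2.914²/(2·9.81) = 19.66 m
Δp = ρg·h_f = 999.9·9.81·19.66 = 192.8 kPa

Δp ≈ 193 kPa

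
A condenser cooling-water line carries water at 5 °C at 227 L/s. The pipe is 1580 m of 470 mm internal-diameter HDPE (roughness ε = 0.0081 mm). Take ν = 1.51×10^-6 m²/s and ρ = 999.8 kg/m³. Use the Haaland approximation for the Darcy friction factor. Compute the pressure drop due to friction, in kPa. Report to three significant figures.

V = 4Q/(πD²) = 4·0.227/(π·0.470²) = 1.308 m/s
Re = VD/ν = 1.308·0.470/1.51×10^-6 = 4.07×10^5 → turbulent
ε/D = 0.0081/470 = 1.72×10^-5
Haaland: f = 0.01373
h_f = f(L/D)V²/(2g) = 0.01373·(1580/0.470)·1.308²/(2·9.81) = 4.027 m
Δp = ρg·h_f = 999.8·9.81·4.027 = 39.50 kPa

Δp ≈ 39.5 kPa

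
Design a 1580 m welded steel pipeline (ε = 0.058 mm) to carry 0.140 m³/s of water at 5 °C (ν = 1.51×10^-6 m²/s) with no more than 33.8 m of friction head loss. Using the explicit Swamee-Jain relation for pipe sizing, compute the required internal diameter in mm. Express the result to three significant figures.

D ≈ 264 mm

Swamee-Jain (Type III): D = 0.66·[ε^1.25·(LQ²/(gh_f))^4.75 + ν·Q^9.4·(L/(gh_f))^5.2]^0.04
LQ²/(gh_f) = 0.09340; L/(gh_f) = 4.765
Term 1 = ε^1.25·(…)^4.75 = 6.51×10^-11; Term 2 = ν·Q^9.4·(…)^5.2 = 4.77×10^-11
D = 0.66·(6.51×10^-11 + 4.77×10^-11)^0.04 = 0.2640 m = 264 mm
Check: V = 2.56 m/s, Re = 4.47×10^5, f = 0.01584, h_f = 31.6 m ≈ 33.8 m ✓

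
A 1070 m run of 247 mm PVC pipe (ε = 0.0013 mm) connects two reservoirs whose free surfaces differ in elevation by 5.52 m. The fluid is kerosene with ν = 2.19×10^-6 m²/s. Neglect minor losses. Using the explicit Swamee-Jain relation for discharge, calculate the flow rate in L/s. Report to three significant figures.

Q ≈ 58.3 L/s

Swamee-Jain (Type II): Q = -0.965·√(gD⁵h_f/L)·ln[ε/(3.7D) + √(3.17ν²L/(gD³h_f))]
√(gD⁵h_f/L) = √(9.81·0.247⁵·5.52/1070) = 0.006821
ε/(3.7D) = 1.42×10^-6; √(3.17ν²L/(gD³h_f)) = 1.41×10^-4
Q = -0.965·0.006821·ln(1.426×10^-4) = 0.05829 m³/s
Check: V = 1.22 m/s, Re = 1.37×10^5, f = 0.01678, h_f = 5.48 m ≈ 5.52 m ✓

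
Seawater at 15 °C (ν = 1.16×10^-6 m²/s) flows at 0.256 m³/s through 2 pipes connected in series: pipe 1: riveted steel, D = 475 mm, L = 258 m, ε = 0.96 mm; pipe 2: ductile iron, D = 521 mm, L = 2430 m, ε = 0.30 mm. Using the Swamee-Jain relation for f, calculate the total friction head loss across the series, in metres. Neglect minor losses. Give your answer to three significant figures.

H ≈ 7.61 m

Pipe 1: V = 1.445 m/s, Re = 5.92×10^5, ε/D = 0.00202, f = 0.02390, h_1 = f(L/D)V²/2g = 1.381 m
Pipe 2: V = 1.201 m/s, Re = 5.39×10^5, ε/D = 5.76×10^-4, f = 0.01817, h_2 = f(L/D)V²/2g = 6.230 m
Series → Q common, losses add: H = Σh = 7.610 m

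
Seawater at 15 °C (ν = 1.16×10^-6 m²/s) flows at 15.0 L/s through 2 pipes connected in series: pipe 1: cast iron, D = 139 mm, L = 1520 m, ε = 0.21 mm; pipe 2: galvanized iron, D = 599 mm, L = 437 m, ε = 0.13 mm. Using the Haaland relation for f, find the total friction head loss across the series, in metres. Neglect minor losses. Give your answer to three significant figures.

Pipe 1: V = 0.9885 m/s, Re = 1.18×10^5, ε/D = 0.00151, f = 0.02335, h_1 = f(L/D)V²/2g = 12.72 m
Pipe 2: V = 0.05323 m/s, Re = 2.75×10^4, ε/D = 2.17×10^-4, f = 0.02426, h_2 = f(L/D)V²/2g = 0.002556 m
Series → Q common, losses add: H = Σh = 12.72 m

H ≈ 12.7 m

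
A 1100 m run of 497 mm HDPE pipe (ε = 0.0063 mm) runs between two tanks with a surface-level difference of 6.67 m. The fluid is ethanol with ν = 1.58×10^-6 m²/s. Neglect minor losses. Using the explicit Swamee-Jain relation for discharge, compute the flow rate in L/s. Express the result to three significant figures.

Swamee-Jain (Type II): Q = -0.965·√(gD⁵h_f/L)·ln[ε/(3.7D) + √(3.17ν²L/(gD³h_f))]
√(gD⁵h_f/L) = √(9.81·0.497⁵·6.67/1100) = 0.04247
ε/(3.7D) = 3.43×10^-6; √(3.17ν²L/(gD³h_f)) = 3.29×10^-5
Q = -0.965·0.04247·ln(3.635×10^-5) = 0.4190 m³/s
Check: V = 2.16 m/s, Re = 6.79×10^5, f = 0.01265, h_f = 6.65 m ≈ 6.67 m ✓

Q ≈ 419 L/s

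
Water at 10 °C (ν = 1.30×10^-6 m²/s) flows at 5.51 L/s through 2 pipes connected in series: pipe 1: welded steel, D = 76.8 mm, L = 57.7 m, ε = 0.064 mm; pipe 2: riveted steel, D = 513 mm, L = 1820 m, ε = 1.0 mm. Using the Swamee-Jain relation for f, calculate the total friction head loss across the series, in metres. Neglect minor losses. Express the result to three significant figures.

H ≈ 1.23 m

Pipe 1: V = 1.189 m/s, Re = 7.03×10^4, ε/D = 8.33×10^-4, f = 0.02263, h_1 = f(L/D)V²/2g = 1.226 m
Pipe 2: V = 0.02666 m/s, Re = 1.05×10^4, ε/D = 0.00195, f = 0.03379, h_2 = f(L/D)V²/2g = 0.004341 m
Series → Q common, losses add: H = Σh = 1.230 m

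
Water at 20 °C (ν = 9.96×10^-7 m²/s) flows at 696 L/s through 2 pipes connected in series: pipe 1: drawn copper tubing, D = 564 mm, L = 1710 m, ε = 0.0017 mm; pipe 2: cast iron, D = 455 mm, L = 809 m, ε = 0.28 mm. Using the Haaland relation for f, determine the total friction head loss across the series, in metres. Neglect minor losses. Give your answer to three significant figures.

Pipe 1: V = 2.786 m/s, Re = 1.58×10^6, ε/D = 3.01×10^-6, f = 0.01081, h_1 = f(L/D)V²/2g = 12.97 m
Pipe 2: V = 4.281 m/s, Re = 1.96×10^6, ε/D = 6.15×10^-4, f = 0.01774, h_2 = f(L/D)V²/2g = 29.45 m
Series → Q common, losses add: H = Σh = 42.42 m

H ≈ 42.4 m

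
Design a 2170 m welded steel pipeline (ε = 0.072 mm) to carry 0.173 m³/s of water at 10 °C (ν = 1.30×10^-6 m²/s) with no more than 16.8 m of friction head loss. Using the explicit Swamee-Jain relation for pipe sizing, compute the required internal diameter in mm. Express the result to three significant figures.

Swamee-Jain (Type III): D = 0.66·[ε^1.25·(LQ²/(gh_f))^4.75 + ν·Q^9.4·(L/(gh_f))^5.2]^0.04
LQ²/(gh_f) = 0.3941; L/(gh_f) = 13.17
Term 1 = ε^1.25·(…)^4.75 = 7.96×10^-8; Term 2 = ν·Q^9.4·(…)^5.2 = 5.93×10^-8
D = 0.66·(7.96×10^-8 + 5.93×10^-8)^0.04 = 0.3509 m = 351 mm
Check: V = 1.79 m/s, Re = 4.83×10^5, f = 0.01561, h_f = 15.7 m ≈ 16.8 m ✓

D ≈ 351 mm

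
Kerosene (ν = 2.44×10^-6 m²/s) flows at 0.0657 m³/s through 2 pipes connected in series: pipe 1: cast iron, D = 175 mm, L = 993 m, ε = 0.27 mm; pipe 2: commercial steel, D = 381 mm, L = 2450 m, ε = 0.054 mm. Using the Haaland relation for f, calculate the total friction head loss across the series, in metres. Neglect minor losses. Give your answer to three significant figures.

H ≈ 51.4 m

Pipe 1: V = 2.731 m/s, Re = 1.96×10^5, ε/D = 0.00154, f = 0.02288, h_1 = f(L/D)V²/2g = 49.37 m
Pipe 2: V = 0.5763 m/s, Re = 9.00×10^4, ε/D = 1.42×10^-4, f = 0.01882, h_2 = f(L/D)V²/2g = 2.048 m
Series → Q common, losses add: H = Σh = 51.42 m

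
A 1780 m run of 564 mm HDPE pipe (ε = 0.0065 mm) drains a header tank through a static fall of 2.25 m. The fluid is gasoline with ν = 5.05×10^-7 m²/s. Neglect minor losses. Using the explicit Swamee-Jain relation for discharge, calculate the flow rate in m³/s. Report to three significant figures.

Swamee-Jain (Type II): Q = -0.965·√(gD⁵h_f/L)·ln[ε/(3.7D) + √(3.17ν²L/(gD³h_f))]
√(gD⁵h_f/L) = √(9.81·0.564⁵·2.25/1780) = 0.02660
ε/(3.7D) = 3.11×10^-6; √(3.17ν²L/(gD³h_f)) = 1.91×10^-5
Q = -0.965·0.02660·ln(2.218×10^-5) = 0.2751 m³/s
Check: V = 1.10 m/s, Re = 1.23×10^6, f = 0.01153, h_f = 2.25 m ≈ 2.25 m ✓

Q ≈ 0.275 m³/s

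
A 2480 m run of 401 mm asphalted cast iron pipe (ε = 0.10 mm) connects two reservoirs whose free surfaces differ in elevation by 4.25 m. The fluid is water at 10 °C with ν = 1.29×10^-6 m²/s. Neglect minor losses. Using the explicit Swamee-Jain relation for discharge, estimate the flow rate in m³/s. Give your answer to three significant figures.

Swamee-Jain (Type II): Q = -0.965·√(gD⁵h_f/L)·ln[ε/(3.7D) + √(3.17ν²L/(gD³h_f))]
√(gD⁵h_f/L) = √(9.81·0.401⁵·4.25/2480) = 0.01320
ε/(3.7D) = 6.74×10^-5; √(3.17ν²L/(gD³h_f)) = 6.98×10^-5
Q = -0.965·0.01320·ln(1.372×10^-4) = 0.1133 m³/s
Check: V = 0.897 m/s, Re = 2.79×10^5, f = 0.01682, h_f = 4.27 m ≈ 4.25 m ✓

Q ≈ 0.113 m³/s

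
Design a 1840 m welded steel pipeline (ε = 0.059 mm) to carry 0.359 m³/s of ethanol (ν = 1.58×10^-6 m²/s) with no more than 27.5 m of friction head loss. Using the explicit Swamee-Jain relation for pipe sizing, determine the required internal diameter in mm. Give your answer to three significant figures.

D ≈ 405 mm

Swamee-Jain (Type III): D = 0.66·[ε^1.25·(LQ²/(gh_f))^4.75 + ν·Q^9.4·(L/(gh_f))^5.2]^0.04
LQ²/(gh_f) = 0.8790; L/(gh_f) = 6.820
Term 1 = ε^1.25·(…)^4.75 = 2.80×10^-6; Term 2 = ν·Q^9.4·(…)^5.2 = 2.25×10^-6
D = 0.66·(2.80×10^-6 + 2.25×10^-6)^0.04 = 0.4052 m = 405 mm
Check: V = 2.78 m/s, Re = 7.14×10^5, f = 0.01449, h_f = 26.0 m ≈ 27.5 m ✓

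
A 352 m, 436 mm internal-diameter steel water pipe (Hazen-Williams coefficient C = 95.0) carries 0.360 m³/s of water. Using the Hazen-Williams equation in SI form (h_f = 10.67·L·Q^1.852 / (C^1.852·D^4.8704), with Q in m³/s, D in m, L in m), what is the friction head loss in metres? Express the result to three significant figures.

h_f = 10.67·352·0.360^1.852 / (95.0^1.852·0.436^4.8704) = 7.016 m

h_f ≈ 7.02 m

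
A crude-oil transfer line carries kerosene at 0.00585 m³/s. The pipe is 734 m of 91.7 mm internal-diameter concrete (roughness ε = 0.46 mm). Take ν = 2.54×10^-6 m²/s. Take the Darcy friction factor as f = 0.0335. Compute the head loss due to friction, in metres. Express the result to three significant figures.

V = 4Q/(πD²) = 4·0.00585/(π·0.0917²) = 0.8858 m/s
h_f = f(L/D)V²/(2g) = 0.03350·(734/0.0917)·0.8858²/(2·9.81) = 10.72 m

h_f ≈ 10.7 m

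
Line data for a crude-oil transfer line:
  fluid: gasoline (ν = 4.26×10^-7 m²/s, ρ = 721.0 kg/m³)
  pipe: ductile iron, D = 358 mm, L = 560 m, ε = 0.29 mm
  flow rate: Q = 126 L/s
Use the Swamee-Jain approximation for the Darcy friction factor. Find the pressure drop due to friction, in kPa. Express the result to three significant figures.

Δp ≈ 16.9 kPa

V = 4Q/(πD²) = 4·0.126/(π·0.358²) = 1.252 m/s
Re = VD/ν = 1.252·0.358/4.26×10^-7 = 1.05×10^6 → turbulent
ε/D = 0.29/358 = 8.10×10^-4
Swamee-Jain: f = 0.01909
h_f = f(L/D)V²/(2g) = 0.01909·(560/0.358)·1.252²/(2·9.81) = 2.385 m
Δp = ρg·h_f = 721.0·9.81·2.385 = 16.87 kPa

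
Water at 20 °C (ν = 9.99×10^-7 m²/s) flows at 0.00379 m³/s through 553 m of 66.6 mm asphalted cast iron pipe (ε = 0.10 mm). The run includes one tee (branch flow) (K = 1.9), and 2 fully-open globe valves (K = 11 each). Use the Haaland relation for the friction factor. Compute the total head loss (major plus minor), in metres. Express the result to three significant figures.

V = 4Q/(πD²) = 1.088 m/s; V²/2g = 0.06033 m
Re = 7.25×10^4, ε/D = 0.00150 → f = 0.02417 (Haaland)
Major: h_f = f(L/D)·V²/2g = 0.02417·8303·0.06033 = 12.11 m
Minor: ΣK = 23.9; h_m = ΣK·V²/2g = 1.442 m
Total H_L = 12.11 + 1.442 = 13.55 m

H_L ≈ 13.5 m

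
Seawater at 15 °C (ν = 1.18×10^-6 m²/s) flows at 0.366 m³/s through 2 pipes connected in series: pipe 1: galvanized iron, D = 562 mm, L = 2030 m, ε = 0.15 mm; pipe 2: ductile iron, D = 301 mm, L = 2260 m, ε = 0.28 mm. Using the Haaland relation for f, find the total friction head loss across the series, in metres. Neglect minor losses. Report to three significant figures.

H ≈ 204 m

Pipe 1: V = 1.475 m/s, Re = 7.03×10^5, ε/D = 2.67×10^-4, f = 0.01555, h_1 = f(L/D)V²/2g = 6.233 m
Pipe 2: V = 5.143 m/s, Re = 1.31×10^6, ε/D = 9.30×10^-4, f = 0.01955, h_2 = f(L/D)V²/2g = 197.9 m
Series → Q common, losses add: H = Σh = 204.1 m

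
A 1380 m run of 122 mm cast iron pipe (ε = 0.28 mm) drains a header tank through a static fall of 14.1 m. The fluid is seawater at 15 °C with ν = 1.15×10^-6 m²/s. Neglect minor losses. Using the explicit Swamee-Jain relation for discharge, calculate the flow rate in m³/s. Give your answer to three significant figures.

Q ≈ 0.0114 m³/s

Swamee-Jain (Type II): Q = -0.965·√(gD⁵h_f/L)·ln[ε/(3.7D) + √(3.17ν²L/(gD³h_f))]
√(gD⁵h_f/L) = √(9.81·0.122⁵·14.1/1380) = 0.001646
ε/(3.7D) = 6.20×10^-4; √(3.17ν²L/(gD³h_f)) = 1.52×10^-4
Q = -0.965·0.001646·ln(7.721×10^-4) = 0.01138 m³/s
Check: V = 0.974 m/s, Re = 1.03×10^5, f = 0.02604, h_f = 14.2 m ≈ 14.1 m ✓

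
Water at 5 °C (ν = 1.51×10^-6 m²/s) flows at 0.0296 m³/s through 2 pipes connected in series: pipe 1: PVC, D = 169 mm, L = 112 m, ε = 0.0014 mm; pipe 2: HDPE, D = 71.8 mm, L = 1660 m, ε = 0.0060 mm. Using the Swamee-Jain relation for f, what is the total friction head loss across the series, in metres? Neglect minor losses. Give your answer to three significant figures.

Pipe 1: V = 1.320 m/s, Re = 1.48×10^5, ε/D = 8.28×10^-6, f = 0.01656, h_1 = f(L/D)V²/2g = 0.9737 m
Pipe 2: V = 7.311 m/s, Re = 3.48×10^5, ε/D = 8.36×10^-5, f = 0.01496, h_2 = f(L/D)V²/2g = 942.3 m
Series → Q common, losses add: H = Σh = 943.3 m

H ≈ 943 m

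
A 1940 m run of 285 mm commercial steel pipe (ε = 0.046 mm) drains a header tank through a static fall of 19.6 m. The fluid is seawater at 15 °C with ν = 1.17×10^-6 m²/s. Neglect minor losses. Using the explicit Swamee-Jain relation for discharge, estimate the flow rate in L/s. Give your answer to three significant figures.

Q ≈ 123 L/s

Swamee-Jain (Type II): Q = -0.965·√(gD⁵h_f/L)·ln[ε/(3.7D) + √(3.17ν²L/(gD³h_f))]
√(gD⁵h_f/L) = √(9.81·0.285⁵·19.6/1940) = 0.01365
ε/(3.7D) = 4.36×10^-5; √(3.17ν²L/(gD³h_f)) = 4.35×10^-5
Q = -0.965·0.01365·ln(8.711×10^-5) = 0.1231 m³/s
Check: V = 1.93 m/s, Re = 4.70×10^5, f = 0.01523, h_f = 19.7 m ≈ 19.6 m ✓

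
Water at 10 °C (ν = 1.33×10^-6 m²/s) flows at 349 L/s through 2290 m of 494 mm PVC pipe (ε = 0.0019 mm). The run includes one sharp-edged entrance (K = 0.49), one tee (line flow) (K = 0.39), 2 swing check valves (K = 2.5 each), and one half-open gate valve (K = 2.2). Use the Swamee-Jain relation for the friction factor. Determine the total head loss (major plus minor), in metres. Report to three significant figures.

H_L ≈ 11.1 m

V = 4Q/(πD²) = 1.821 m/s; V²/2g = 0.1690 m
Re = 6.76×10^5, ε/D = 3.85×10^-6 → f = 0.01249 (Swamee-Jain)
Major: h_f = f(L/D)·V²/2g = 0.01249·4636·0.1690 = 9.782 m
Minor: ΣK = 8.08; h_m = ΣK·V²/2g = 1.365 m
Total H_L = 9.782 + 1.365 = 11.15 m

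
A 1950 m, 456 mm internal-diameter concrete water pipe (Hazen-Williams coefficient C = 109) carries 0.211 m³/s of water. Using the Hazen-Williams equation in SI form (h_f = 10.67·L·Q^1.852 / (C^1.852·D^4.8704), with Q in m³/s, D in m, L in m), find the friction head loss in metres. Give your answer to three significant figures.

h_f = 10.67·1950·0.211^1.852 / (109^1.852·0.456^4.8704) = 9.004 m

h_f ≈ 9.00 m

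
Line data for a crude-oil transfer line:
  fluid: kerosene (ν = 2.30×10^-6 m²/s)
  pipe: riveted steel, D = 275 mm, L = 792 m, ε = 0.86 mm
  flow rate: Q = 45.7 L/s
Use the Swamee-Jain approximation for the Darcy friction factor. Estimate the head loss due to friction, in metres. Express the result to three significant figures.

h_f ≈ 2.44 m

V = 4Q/(πD²) = 4·0.0457/(π·0.275²) = 0.7694 m/s
Re = VD/ν = 0.7694·0.275/2.30×10^-6 = 9.20×10^4 → turbulent
ε/D = 0.86/275 = 0.00313
Swamee-Jain: f = 0.02810
h_f = f(L/D)V²/(2g) = 0.02810·(792/0.275)·0.7694²/(2·9.81) = 2.442 m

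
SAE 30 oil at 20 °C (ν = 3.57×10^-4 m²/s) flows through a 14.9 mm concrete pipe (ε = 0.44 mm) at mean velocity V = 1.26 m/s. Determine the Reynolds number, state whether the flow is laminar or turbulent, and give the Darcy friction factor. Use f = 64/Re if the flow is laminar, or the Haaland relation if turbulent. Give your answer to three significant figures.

Re = VD/ν = 1.260·0.0149/3.57×10^-4 = 52.6
Re < 2300 → laminar → f = 64/Re = 1.217

Re ≈ 52.6; laminar; f = 64/Re ≈ 1.22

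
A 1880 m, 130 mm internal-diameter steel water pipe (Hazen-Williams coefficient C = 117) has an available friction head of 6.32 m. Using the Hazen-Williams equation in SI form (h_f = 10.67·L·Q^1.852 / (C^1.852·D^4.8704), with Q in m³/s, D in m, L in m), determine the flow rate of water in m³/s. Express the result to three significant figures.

Q ≈ 0.00704 m³/s

Rearranging: Q = [h_f·C^1.852·D^4.8704 / (10.67·L)]^(1/1.852)
Q = [6.32·117^1.852·0.130^4.8704 / (10.67·1880)]^0.540 = 0.007036 m³/s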